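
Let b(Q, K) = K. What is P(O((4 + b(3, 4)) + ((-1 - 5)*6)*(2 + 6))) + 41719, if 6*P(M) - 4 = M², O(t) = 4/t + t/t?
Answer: 1226562961/29400 ≈ 41720.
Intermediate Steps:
O(t) = 1 + 4/t (O(t) = 4/t + 1 = 1 + 4/t)
P(M) = ⅔ + M²/6
P(O((4 + b(3, 4)) + ((-1 - 5)*6)*(2 + 6))) + 41719 = (⅔ + ((4 + ((4 + 4) + ((-1 - 5)*6)*(2 + 6)))/((4 + 4) + ((-1 - 5)*6)*(2 + 6)))²/6) + 41719 = (⅔ + ((4 + (8 - 6*6*8))/(8 - 6*6*8))²/6) + 41719 = (⅔ + ((4 + (8 - 36*8))/(8 - 36*8))²/6) + 41719 = (⅔ + ((4 + (8 - 288))/(8 - 288))²/6) + 41719 = (⅔ + ((4 - 280)/(-280))²/6) + 41719 = (⅔ + (-1/280*(-276))²/6) + 41719 = (⅔ + (69/70)²/6) + 41719 = (⅔ + (⅙)*(4761/4900)) + 41719 = (⅔ + 1587/9800) + 41719 = 24361/29400 + 41719 = 1226562961/29400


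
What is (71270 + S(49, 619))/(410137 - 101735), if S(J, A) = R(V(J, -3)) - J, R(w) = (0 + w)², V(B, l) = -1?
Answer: 35611/154201 ≈ 0.23094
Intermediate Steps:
R(w) = w²
S(J, A) = 1 - J (S(J, A) = (-1)² - J = 1 - J)
(71270 + S(49, 619))/(410137 - 101735) = (71270 + (1 - 1*49))/(410137 - 101735) = (71270 + (1 - 49))/308402 = (71270 - 48)*(1/308402) = 71222*(1/308402) = 35611/154201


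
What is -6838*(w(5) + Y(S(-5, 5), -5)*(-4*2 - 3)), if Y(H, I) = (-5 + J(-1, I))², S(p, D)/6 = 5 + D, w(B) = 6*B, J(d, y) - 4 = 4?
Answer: 471822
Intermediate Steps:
J(d, y) = 8 (J(d, y) = 4 + 4 = 8)
S(p, D) = 30 + 6*D (S(p, D) = 6*(5 + D) = 30 + 6*D)
Y(H, I) = 9 (Y(H, I) = (-5 + 8)² = 3² = 9)
-6838*(w(5) + Y(S(-5, 5), -5)*(-4*2 - 3)) = -6838*(6*5 + 9*(-4*2 - 3)) = -6838*(30 + 9*(-8 - 3)) = -6838*(30 + 9*(-11)) = -6838*(30 - 99) = -6838*(-69) = 471822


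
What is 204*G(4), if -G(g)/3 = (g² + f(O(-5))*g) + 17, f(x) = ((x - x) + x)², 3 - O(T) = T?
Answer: -176868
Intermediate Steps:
O(T) = 3 - T
f(x) = x² (f(x) = (0 + x)² = x²)
G(g) = -51 - 192*g - 3*g² (G(g) = -3*((g² + (3 - 1*(-5))²*g) + 17) = -3*((g² + (3 + 5)²*g) + 17) = -3*((g² + 8²*g) + 17) = -3*((g² + 64*g) + 17) = -3*(17 + g² + 64*g) = -51 - 192*g - 3*g²)
204*G(4) = 204*(-51 - 192*4 - 3*4²) = 204*(-51 - 768 - 3*16) = 204*(-51 - 768 - 48) = 204*(-867) = -176868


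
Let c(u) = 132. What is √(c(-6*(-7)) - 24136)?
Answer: 2*I*√6001 ≈ 154.93*I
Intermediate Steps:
√(c(-6*(-7)) - 24136) = √(132 - 24136) = √(-24004) = 2*I*√6001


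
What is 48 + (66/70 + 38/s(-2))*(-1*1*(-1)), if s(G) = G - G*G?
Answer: 4474/105 ≈ 42.609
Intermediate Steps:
s(G) = G - G²
48 + (66/70 + 38/s(-2))*(-1*1*(-1)) = 48 + (66/70 + 38/((-2*(1 - 1*(-2)))))*(-1*1*(-1)) = 48 + (66*(1/70) + 38/((-2*(1 + 2))))*(-1*(-1)) = 48 + (33/35 + 38/((-2*3)))*1 = 48 + (33/35 + 38/(-6))*1 = 48 + (33/35 + 38*(-⅙))*1 = 48 + (33/35 - 19/3)*1 = 48 - 566/105*1 = 48 - 566/105 = 4474/105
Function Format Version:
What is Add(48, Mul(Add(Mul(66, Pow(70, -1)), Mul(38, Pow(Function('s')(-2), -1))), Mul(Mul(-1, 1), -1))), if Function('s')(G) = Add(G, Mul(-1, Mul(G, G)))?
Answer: Rational(4474, 105) ≈ 42.609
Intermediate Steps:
Function('s')(G) = Add(G, Mul(-1, Pow(G, 2)))
Add(48, Mul(Add(Mul(66, Pow(70, -1)), Mul(38, Pow(Function('s')(-2), -1))), Mul(Mul(-1, 1), -1))) = Add(48, Mul(Add(Mul(66, Pow(70, -1)), Mul(38, Pow(Mul(-2, Add(1, Mul(-1, -2))), -1))), Mul(Mul(-1, 1), -1))) = Add(48, Mul(Add(Mul(66, Rational(1, 70)), Mul(38, Pow(Mul(-2, Add(1, 2)), -1))), Mul(-1, -1))) = Add(48, Mul(Add(Rational(33, 35), Mul(38, Pow(Mul(-2, 3), -1))), 1)) = Add(48, Mul(Add(Rational(33, 35), Mul(38, Pow(-6, -1))), 1)) = Add(48, Mul(Add(Rational(33, 35), Mul(38, Rational(-1, 6))), 1)) = Add(48, Mul(Add(Rational(33, 35), Rational(-19, 3)), 1)) = Add(48, Mul(Rational(-566, 105), 1)) = Add(48, Rational(-566, 105)) = Rational(4474, 105)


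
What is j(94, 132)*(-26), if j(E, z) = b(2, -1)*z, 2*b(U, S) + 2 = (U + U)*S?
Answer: 10296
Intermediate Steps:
b(U, S) = -1 + S*U (b(U, S) = -1 + ((U + U)*S)/2 = -1 + ((2*U)*S)/2 = -1 + (2*S*U)/2 = -1 + S*U)
j(E, z) = -3*z (j(E, z) = (-1 - 1*2)*z = (-1 - 2)*z = -3*z)
j(94, 132)*(-26) = -3*132*(-26) = -396*(-26) = 10296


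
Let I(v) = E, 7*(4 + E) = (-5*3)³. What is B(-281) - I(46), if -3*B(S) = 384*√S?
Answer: 3403/7 - 128*I*√281 ≈ 486.14 - 2145.7*I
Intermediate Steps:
E = -3403/7 (E = -4 + (-5*3)³/7 = -4 + (⅐)*(-15)³ = -4 + (⅐)*(-3375) = -4 - 3375/7 = -3403/7 ≈ -486.14)
I(v) = -3403/7
B(S) = -128*√S
B(-281) - I(46) = -128*I*√281 - 1*(-3403/7) = -128*I*√281 + 3403/7 = 3403/7 - 128*I*√281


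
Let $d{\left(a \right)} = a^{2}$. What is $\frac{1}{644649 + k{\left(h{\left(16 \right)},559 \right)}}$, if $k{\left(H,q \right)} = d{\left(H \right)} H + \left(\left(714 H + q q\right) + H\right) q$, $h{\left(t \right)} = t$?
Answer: $\frac{1}{181720584} \approx 5.503 \cdot 10^{-9}$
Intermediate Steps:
$k{\left(H,q \right)} = H^{3} + q \left(q^{2} + 715 H\right)$ ($k{\left(H,q \right)} = H^{2} H + \left(\left(714 H + q q\right) + H\right) q = H^{3} + \left(\left(714 H + q^{2}\right) + H\right) q = H^{3} + \left(\left(q^{2} + 714 H\right) + H\right) q = H^{3} + \left(q^{2} + 715 H\right) q = H^{3} + q \left(q^{2} + 715 H\right)$)
$\frac{1}{644649 + k{\left(h{\left(16 \right)},559 \right)}} = \frac{1}{644649 + \left(16^{3} + 559^{3} + 715 \cdot 16 \cdot 559\right)} = \frac{1}{644649 + \left(4096 + 174676879 + 6394960\right)} = \frac{1}{644649 + 181075935} = \frac{1}{181720584}$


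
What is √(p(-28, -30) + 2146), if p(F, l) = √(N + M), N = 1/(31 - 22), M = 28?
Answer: √(19314 + 3*√253)/3 ≈ 46.382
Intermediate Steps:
N = ⅑ (N = 1/9 = ⅑ ≈ 0.11111)
p(F, l) = √253/3 (p(F, l) = √(⅑ + 28) = √(253/9) = √253/3)
√(p(-28, -30) + 2146) = √(√253/3 + 2146) = √(2146 + √253/3)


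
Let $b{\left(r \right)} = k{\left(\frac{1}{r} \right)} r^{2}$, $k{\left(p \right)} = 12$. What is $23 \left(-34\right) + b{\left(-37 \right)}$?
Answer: $15646$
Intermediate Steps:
$b{\left(r \right)} = 12 r^{2}$
$23 \left(-34\right) + b{\left(-37 \right)} = 23 \left(-34\right) + 12 \left(-37\right)^{2} = -782 + 12 \cdot 1369 = -782 + 16428 = 15646$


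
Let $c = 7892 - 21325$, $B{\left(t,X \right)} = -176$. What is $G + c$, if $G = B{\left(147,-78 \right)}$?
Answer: $-13609$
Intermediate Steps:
$c = -13433$
$G = -176$
$G + c = -176 - 13433 = -13609$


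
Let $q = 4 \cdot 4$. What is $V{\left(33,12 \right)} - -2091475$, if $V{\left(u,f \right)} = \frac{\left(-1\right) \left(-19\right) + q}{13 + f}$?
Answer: $\frac{10457382}{5} \approx 2.0915 \cdot 10^{6}$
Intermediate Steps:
$q = 16$
$V{\left(u,f \right)} = \frac{35}{13 + f}$ ($V{\left(u,f \right)} = \frac{\left(-1\right) \left(-19\right) + 16}{13 + f} = \frac{19 + 16}{13 + f} = \frac{35}{13 + f}$)
$V{\left(33,12 \right)} - -2091475 = \frac{35}{13 + 12} - -2091475 = \frac{35}{25} + 2091475 = 35 \cdot \frac{1}{25} + 2091475 = \frac{7}{5} + 2091475 = \frac{10457382}{5}$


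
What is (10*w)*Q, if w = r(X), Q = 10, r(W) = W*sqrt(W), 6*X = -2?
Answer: -100*I*sqrt(3)/9 ≈ -19.245*I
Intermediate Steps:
X = -1/3 (X = (1/6)*(-2) = -1/3 ≈ -0.33333)
r(W) = W**(3/2)
w = -I*sqrt(3)/9 (w = (-1/3)**(3/2) = -I*sqrt(3)/9 ≈ -0.19245*I)
(10*w)*Q = (10*(-I*sqrt(3)/9))*10 = -10*I*sqrt(3)/9*10 = -100*I*sqrt(3)/9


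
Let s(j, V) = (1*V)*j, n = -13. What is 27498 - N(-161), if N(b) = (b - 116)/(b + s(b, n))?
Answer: 53126413/1932 ≈ 27498.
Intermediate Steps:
s(j, V) = V*j
N(b) = -(-116 + b)/(12*b) (N(b) = (b - 116)/(b - 13*b) = (-116 + b)/((-12*b)) = (-116 + b)*(-1/(12*b)) = -(-116 + b)/(12*b))
27498 - N(-161) = 27498 - (116 - 1*(-161))/(12*(-161)) = 27498 - (-1)*(116 + 161)/(12*161) = 27498 - (-1)*277/(12*161) = 27498 - 1*(-277/1932) = 27498 + 277/1932 = 53126413/1932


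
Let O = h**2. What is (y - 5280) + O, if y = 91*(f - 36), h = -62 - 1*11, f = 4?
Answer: -2863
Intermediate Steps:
h = -73 (h = -62 - 11 = -73)
y = -2912 (y = 91*(4 - 36) = 91*(-32) = -2912)
O = 5329 (O = (-73)**2 = 5329)
(y - 5280) + O = (-2912 - 5280) + 5329 = -8192 + 5329 = -2863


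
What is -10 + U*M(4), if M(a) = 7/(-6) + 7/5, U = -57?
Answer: -233/10 ≈ -23.300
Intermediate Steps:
M(a) = 7/30 (M(a) = 7*(-1/6) + 7*(1/5) = -7/6 + 7/5 = 7/30)
-10 + U*M(4) = -10 - 57*7/30 = -10 - 133/10 = -233/10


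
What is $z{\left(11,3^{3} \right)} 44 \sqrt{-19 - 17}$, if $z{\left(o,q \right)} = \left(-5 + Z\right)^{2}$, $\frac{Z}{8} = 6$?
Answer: $488136 i \approx 4.8814 \cdot 10^{5} i$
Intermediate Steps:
$Z = 48$ ($Z = 8 \cdot 6 = 48$)
$z{\left(o,q \right)} = 1849$ ($z{\left(o,q \right)} = \left(-5 + 48\right)^{2} = 43^{2} = 1849$)
$z{\left(11,3^{3} \right)} 44 \sqrt{-19 - 17} = 1849 \cdot 44 \sqrt{-19 - 17} = 81356 \sqrt{-36} = 81356 \cdot 6 i = 488136 i$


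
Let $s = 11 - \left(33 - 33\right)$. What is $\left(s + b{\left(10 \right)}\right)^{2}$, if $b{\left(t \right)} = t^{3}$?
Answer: $1022121$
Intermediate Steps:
$s = 11$ ($s = 11 - 0 = 11 + 0 = 11$)
$\left(s + b{\left(10 \right)}\right)^{2} = \left(11 + 10^{3}\right)^{2} = \left(11 + 1000\right)^{2} = 1011^{2} = 1022121$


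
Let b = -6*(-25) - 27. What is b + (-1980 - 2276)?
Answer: -4133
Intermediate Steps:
b = 123 (b = 150 - 27 = 123)
b + (-1980 - 2276) = 123 + (-1980 - 2276) = 123 - 4256 = -4133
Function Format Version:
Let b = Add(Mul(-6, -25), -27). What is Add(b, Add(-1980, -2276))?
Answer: -4133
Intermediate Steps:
b = 123 (b = Add(150, -27) = 123)
Add(b, Add(-1980, -2276)) = Add(123, Add(-1980, -2276)) = Add(123, -4256) = -4133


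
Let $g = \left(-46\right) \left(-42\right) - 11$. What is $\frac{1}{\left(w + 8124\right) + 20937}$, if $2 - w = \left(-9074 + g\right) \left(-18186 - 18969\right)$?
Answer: $- \frac{1}{265740652} \approx -3.7631 \cdot 10^{-9}$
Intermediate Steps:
$g = 1921$ ($g = 1932 - 11 = 1921$)
$w = -265769713$ ($w = 2 - \left(-9074 + 1921\right) \left(-18186 - 18969\right) = 2 - \left(-7153\right) \left(-37155\right) = 2 - 265769715 = -265769713$)
$\frac{1}{\left(w + 8124\right) + 20937} = \frac{1}{\left(-265769713 + 8124\right) + 20937} = \frac{1}{-265761589 + 20937} = \frac{1}{-265740652} = - \frac{1}{265740652}$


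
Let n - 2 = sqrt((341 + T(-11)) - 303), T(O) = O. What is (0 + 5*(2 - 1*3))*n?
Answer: -10 - 15*sqrt(3) ≈ -35.981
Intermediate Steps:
n = 2 + 3*sqrt(3) (n = 2 + sqrt((341 - 11) - 303) = 2 + sqrt(330 - 303) = 2 + sqrt(27) = 2 + 3*sqrt(3) ≈ 7.1962)
(0 + 5*(2 - 1*3))*n = (0 + 5*(2 - 1*3))*(2 + 3*sqrt(3)) = (0 + 5*(2 - 3))*(2 + 3*sqrt(3)) = (0 + 5*(-1))*(2 + 3*sqrt(3)) = (0 - 5)*(2 + 3*sqrt(3)) = -5*(2 + 3*sqrt(3)) = -10 - 15*sqrt(3)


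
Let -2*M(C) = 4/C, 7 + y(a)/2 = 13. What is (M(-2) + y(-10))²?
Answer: 169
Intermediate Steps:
y(a) = 12 (y(a) = -14 + 2*13 = -14 + 26 = 12)
M(C) = -2/C
(M(-2) + y(-10))² = (-2/(-2) + 12)² = (-2*(-½) + 12)² = (1 + 12)² = 13² = 169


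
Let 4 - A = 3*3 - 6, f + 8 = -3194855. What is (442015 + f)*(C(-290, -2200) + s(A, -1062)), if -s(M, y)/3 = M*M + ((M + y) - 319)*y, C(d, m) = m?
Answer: 12109456268784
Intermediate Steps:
f = -3194863 (f = -8 - 3194855 = -3194863)
A = 1 (A = 4 - (3*3 - 6) = 4 - (9 - 6) = 4 - 1*3 = 4 - 3 = 1)
s(M, y) = -3*M² - 3*y*(-319 + M + y) (s(M, y) = -3*(M*M + ((M + y) - 319)*y) = -3*(M² + (-319 + M + y)*y) = -3*(M² + y*(-319 + M + y)) = -3*M² - 3*y*(-319 + M + y))
(442015 + f)*(C(-290, -2200) + s(A, -1062)) = (442015 - 3194863)*(-2200 + (-3*1² - 3*(-1062)² + 957*(-1062) - 3*1*(-1062))) = -2752848*(-2200 + (-3*1 - 3*1127844 - 1016334 + 3186)) = -2752848*(-2200 + (-3 - 3383532 - 1016334 + 3186)) = -2752848*(-2200 - 4396683) = -2752848*(-4398883) = 12109456268784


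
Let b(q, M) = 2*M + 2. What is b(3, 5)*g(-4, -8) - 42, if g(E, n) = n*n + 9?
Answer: 834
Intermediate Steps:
g(E, n) = 9 + n**2 (g(E, n) = n**2 + 9 = 9 + n**2)
b(q, M) = 2 + 2*M
b(3, 5)*g(-4, -8) - 42 = (2 + 2*5)*(9 + (-8)**2) - 42 = (2 + 10)*(9 + 64) - 42 = 12*73 - 42 = 876 - 42 = 834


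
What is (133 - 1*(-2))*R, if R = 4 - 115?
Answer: -14985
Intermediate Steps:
R = -111
(133 - 1*(-2))*R = (133 - 1*(-2))*(-111) = (133 + 2)*(-111) = 135*(-111) = -14985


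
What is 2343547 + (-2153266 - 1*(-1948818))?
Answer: 2139099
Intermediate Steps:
2343547 + (-2153266 - 1*(-1948818)) = 2343547 + (-2153266 + 1948818) = 2343547 - 204448 = 2139099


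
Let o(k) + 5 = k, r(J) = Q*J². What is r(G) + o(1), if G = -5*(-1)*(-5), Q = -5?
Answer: -3129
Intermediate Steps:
G = -25 (G = 5*(-5) = -25)
r(J) = -5*J²
o(k) = -5 + k
r(G) + o(1) = -5*(-25)² + (-5 + 1) = -5*625 - 4 = -3125 - 4 = -3129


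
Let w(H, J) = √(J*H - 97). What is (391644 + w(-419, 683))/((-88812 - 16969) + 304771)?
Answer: 1978/1005 + I*√286274/198990 ≈ 1.9682 + 0.0026888*I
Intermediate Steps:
w(H, J) = √(-97 + H*J) (w(H, J) = √(H*J - 97) = √(-97 + H*J))
(391644 + w(-419, 683))/((-88812 - 16969) + 304771) = (391644 + √(-97 - 419*683))/((-88812 - 16969) + 304771) = (391644 + √(-97 - 286177))/(-105781 + 304771) = (391644 + √(-286274))/198990 = (391644 + I*√286274)*(1/198990) = 1978/1005 + I*√286274/198990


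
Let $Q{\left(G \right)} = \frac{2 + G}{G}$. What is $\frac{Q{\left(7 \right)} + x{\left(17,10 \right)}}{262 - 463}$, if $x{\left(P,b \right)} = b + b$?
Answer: $- \frac{149}{1407} \approx -0.1059$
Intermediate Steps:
$x{\left(P,b \right)} = 2 b$
$Q{\left(G \right)} = \frac{2 + G}{G}$
$\frac{Q{\left(7 \right)} + x{\left(17,10 \right)}}{262 - 463} = \frac{\frac{2 + 7}{7} + 2 \cdot 10}{262 - 463} = \frac{\frac{1}{7} \cdot 9 + 20}{-201} = \left(\frac{9}{7} + 20\right) \left(- \frac{1}{201}\right) = \frac{149}{7} \left(- \frac{1}{201}\right) = - \frac{149}{1407}$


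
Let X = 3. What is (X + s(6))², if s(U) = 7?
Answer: 100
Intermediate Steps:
(X + s(6))² = (3 + 7)² = 10² = 100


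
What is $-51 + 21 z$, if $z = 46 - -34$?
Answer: $1629$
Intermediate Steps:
$z = 80$ ($z = 46 + 34 = 80$)
$-51 + 21 z = -51 + 21 \cdot 80 = -51 + 1680 = 1629$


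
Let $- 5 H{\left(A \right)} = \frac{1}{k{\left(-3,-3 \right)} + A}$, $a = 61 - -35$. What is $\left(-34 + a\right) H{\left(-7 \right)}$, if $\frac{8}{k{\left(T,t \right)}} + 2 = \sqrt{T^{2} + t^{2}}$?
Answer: $\frac{2542}{995} + \frac{744 \sqrt{2}}{995} \approx 3.6122$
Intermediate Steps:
$a = 96$ ($a = 61 + 35 = 96$)
$k{\left(T,t \right)} = \frac{8}{-2 + \sqrt{T^{2} + t^{2}}}$
$H{\left(A \right)} = - \frac{1}{5 \left(A + \frac{8}{-2 + 3 \sqrt{2}}\right)}$ ($H{\left(A \right)} = - \frac{1}{5 \left(\frac{8}{-2 + \sqrt{\left(-3\right)^{2} + \left(-3\right)^{2}}} + A\right)} = - \frac{1}{5 \left(\frac{8}{-2 + \sqrt{9 + 9}} + A\right)} = - \frac{1}{5 \left(\frac{8}{-2 + \sqrt{18}} + A\right)} = - \frac{1}{5 \left(\frac{8}{-2 + 3 \sqrt{2}} + A\right)} = - \frac{1}{5 \left(A + \frac{8}{-2 + 3 \sqrt{2}}\right)}$)
$\left(-34 + a\right) H{\left(-7 \right)} = \left(-34 + 96\right) \frac{-2 + 3 \sqrt{2}}{5 \left(-8 - 7 \left(2 - 3 \sqrt{2}\right)\right)} = 62 \frac{-2 + 3 \sqrt{2}}{5 \left(-8 - \left(14 - 21 \sqrt{2}\right)\right)} = 62 \frac{-2 + 3 \sqrt{2}}{5 \left(-22 + 21 \sqrt{2}\right)} = \frac{62 \left(-2 + 3 \sqrt{2}\right)}{5 \left(-22 + 21 \sqrt{2}\right)}$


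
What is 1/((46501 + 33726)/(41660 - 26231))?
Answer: 15429/80227 ≈ 0.19232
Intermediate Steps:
1/((46501 + 33726)/(41660 - 26231)) = 1/(80227/15429) = 15429/80227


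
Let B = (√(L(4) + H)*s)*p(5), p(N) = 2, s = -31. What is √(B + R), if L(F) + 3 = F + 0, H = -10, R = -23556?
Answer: √(-23556 - 186*I) ≈ 0.6059 - 153.48*I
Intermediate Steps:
L(F) = -3 + F (L(F) = -3 + (F + 0) = -3 + F)
B = -186*I (B = (√((-3 + 4) - 10)*(-31))*2 = (√(1 - 10)*(-31))*2 = (√(-9)*(-31))*2 = ((3*I)*(-31))*2 = -93*I*2 = -186*I ≈ -186.0*I)
√(B + R) = √(-186*I - 23556) = √(-23556 - 186*I)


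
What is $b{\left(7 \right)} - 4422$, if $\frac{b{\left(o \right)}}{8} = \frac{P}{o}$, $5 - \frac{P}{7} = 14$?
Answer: $-4494$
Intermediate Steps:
$P = -63$ ($P = 35 - 98 = -63$)
$b{\left(o \right)} = - \frac{504}{o}$ ($b{\left(o \right)} = 8 \left(- \frac{63}{o}\right) = - \frac{504}{o}$)
$b{\left(7 \right)} - 4422 = - \frac{504}{7} - 4422 = \left(-504\right) \frac{1}{7} - 4422 = -72 - 4422 = -4494$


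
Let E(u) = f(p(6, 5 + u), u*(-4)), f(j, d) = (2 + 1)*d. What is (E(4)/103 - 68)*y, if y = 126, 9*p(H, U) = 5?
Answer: -888552/103 ≈ -8626.7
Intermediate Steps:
p(H, U) = 5/9 (p(H, U) = (⅑)*5 = 5/9)
f(j, d) = 3*d
E(u) = -12*u (E(u) = 3*(u*(-4)) = 3*(-4*u) = -12*u)
(E(4)/103 - 68)*y = (-12*4/103 - 68)*126 = (-48*1/103 - 68)*126 = (-48/103 - 68)*126 = -7052/103*126 = -888552/103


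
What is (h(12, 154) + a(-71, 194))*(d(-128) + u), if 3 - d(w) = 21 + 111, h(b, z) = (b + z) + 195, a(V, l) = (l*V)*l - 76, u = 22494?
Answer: -59756394915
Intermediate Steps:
a(V, l) = -76 + V*l² (a(V, l) = (V*l)*l - 76 = V*l² - 76 = -76 + V*l²)
h(b, z) = 195 + b + z
d(w) = -129 (d(w) = 3 - (21 + 111) = 3 - 1*132 = 3 - 132 = -129)
(h(12, 154) + a(-71, 194))*(d(-128) + u) = ((195 + 12 + 154) + (-76 - 71*194²))*(-129 + 22494) = (361 + (-76 - 71*37636))*22365 = (361 + (-76 - 2672156))*22365 = (361 - 2672232)*22365 = -2671871*22365 = -59756394915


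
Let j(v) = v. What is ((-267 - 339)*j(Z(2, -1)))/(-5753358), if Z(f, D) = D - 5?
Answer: -202/319631 ≈ -0.00063198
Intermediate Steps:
Z(f, D) = -5 + D
((-267 - 339)*j(Z(2, -1)))/(-5753358) = ((-267 - 339)*(-5 - 1))/(-5753358) = -606*(-6)*(-1/5753358) = 3636*(-1/5753358) = -202/319631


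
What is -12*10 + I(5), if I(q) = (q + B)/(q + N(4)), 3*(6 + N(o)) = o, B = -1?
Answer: -108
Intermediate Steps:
N(o) = -6 + o/3
I(q) = (-1 + q)/(-14/3 + q) (I(q) = (q - 1)/(q + (-6 + (⅓)*4)) = (-1 + q)/(q + (-6 + 4/3)) = (-1 + q)/(q - 14/3) = (-1 + q)/(-14/3 + q))
-12*10 + I(5) = -12*10 + 3*(-1 + 5)/(-14 + 3*5) = -120 + 3*4/(-14 + 15) = -120 + 3*4/1 = -120 + 3*1*4 = -120 + 12 = -108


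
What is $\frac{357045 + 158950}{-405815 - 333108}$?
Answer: $- \frac{515995}{738923} \approx -0.69831$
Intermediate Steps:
$\frac{357045 + 158950}{-405815 - 333108} = \frac{515995}{-405815 - 333108} = \frac{515995}{-738923} = 515995 \left(- \frac{1}{738923}\right) = - \frac{515995}{738923}$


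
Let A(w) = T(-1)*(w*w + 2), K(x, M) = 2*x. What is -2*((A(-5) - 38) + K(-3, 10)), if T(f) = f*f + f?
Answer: 88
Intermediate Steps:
T(f) = f + f**2 (T(f) = f**2 + f = f + f**2)
A(w) = 0 (A(w) = (-(1 - 1))*(w*w + 2) = (-1*0)*(w**2 + 2) = 0*(2 + w**2) = 0)
-2*((A(-5) - 38) + K(-3, 10)) = -2*((0 - 38) + 2*(-3)) = -2*(-38 - 6) = -2*(-44) = 88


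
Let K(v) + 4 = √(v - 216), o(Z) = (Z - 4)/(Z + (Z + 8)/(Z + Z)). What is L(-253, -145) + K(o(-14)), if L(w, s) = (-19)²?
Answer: 357 + 6*I*√222143/193 ≈ 357.0 + 14.652*I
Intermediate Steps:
L(w, s) = 361
o(Z) = (-4 + Z)/(Z + (8 + Z)/(2*Z)) (o(Z) = (-4 + Z)/(Z + (8 + Z)/((2*Z))) = (-4 + Z)/(Z + (8 + Z)*(1/(2*Z))) = (-4 + Z)/(Z + (8 + Z)/(2*Z)))
K(v) = -4 + √(-216 + v) (K(v) = -4 + √(v - 216) = -4 + √(-216 + v))
L(-253, -145) + K(o(-14)) = 361 + (-4 + √(-216 + 2*(-14)*(-4 - 14)/(8 - 14 + 2*(-14)²))) = 361 + (-4 + √(-216 + 2*(-14)*(-18)/(8 - 14 + 2*196))) = 361 + (-4 + √(-216 + 2*(-14)*(-18)/(8 - 14 + 392))) = 361 + (-4 + √(-216 + 2*(-14)*(-18)/386)) = 361 + (-4 + √(-216 + 2*(-14)*(1/386)*(-18))) = 361 + (-4 + √(-216 + 252/193)) = 361 + (-4 + √(-41436/193)) = 361 + (-4 + 6*I*√222143/193) = 357 + 6*I*√222143/193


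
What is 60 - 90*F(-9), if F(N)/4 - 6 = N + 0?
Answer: 1140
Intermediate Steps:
F(N) = 24 + 4*N (F(N) = 24 + 4*(N + 0) = 24 + 4*N)
60 - 90*F(-9) = 60 - 90*(24 + 4*(-9)) = 60 - 90*(24 - 36) = 60 - 90*(-12) = 60 + 1080 = 1140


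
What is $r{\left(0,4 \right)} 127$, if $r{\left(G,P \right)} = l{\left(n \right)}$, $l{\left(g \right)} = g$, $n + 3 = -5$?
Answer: $-1016$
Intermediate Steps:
$n = -8$ ($n = -3 - 5 = -8$)
$r{\left(G,P \right)} = -8$
$r{\left(0,4 \right)} 127 = \left(-8\right) 127 = -1016$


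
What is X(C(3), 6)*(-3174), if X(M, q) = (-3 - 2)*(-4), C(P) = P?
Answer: -63480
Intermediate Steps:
X(M, q) = 20 (X(M, q) = -5*(-4) = 20)
X(C(3), 6)*(-3174) = 20*(-3174) = -63480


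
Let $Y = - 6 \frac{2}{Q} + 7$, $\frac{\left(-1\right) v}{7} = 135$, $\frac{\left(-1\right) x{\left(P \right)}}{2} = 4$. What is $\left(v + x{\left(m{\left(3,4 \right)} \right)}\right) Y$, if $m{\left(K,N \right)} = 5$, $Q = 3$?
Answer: $-2859$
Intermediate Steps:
$x{\left(P \right)} = -8$ ($x{\left(P \right)} = \left(-2\right) 4 = -8$)
$v = -945$ ($v = \left(-7\right) 135 = -945$)
$Y = 3$ ($Y = - 6 \cdot \frac{2}{3} + 7 = - 6 \cdot 2 \cdot \frac{1}{3} + 7 = \left(-6\right) \frac{2}{3} + 7 = -4 + 7 = 3$)
$\left(v + x{\left(m{\left(3,4 \right)} \right)}\right) Y = \left(-945 - 8\right) 3 = \left(-953\right) 3 = -2859$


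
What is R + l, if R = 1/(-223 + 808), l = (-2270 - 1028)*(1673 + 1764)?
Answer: -6631107209/585 ≈ -1.1335e+7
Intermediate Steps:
l = -11335226 (l = -3298*3437 = -11335226)
R = 1/585 ≈ 0.0017094
R + l = 1/585 - 11335226 = -6631107209/585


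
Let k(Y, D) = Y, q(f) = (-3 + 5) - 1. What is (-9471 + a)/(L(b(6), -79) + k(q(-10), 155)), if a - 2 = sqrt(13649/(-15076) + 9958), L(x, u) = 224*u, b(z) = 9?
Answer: 9469/17695 - sqrt(565776496271)/133384910 ≈ 0.52948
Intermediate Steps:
q(f) = 1 (q(f) = 2 - 1 = 1)
a = 2 + sqrt(565776496271)/7538 (a = 2 + sqrt(13649/(-15076) + 9958) = 2 + sqrt(13649*(-1/15076) + 9958) = 2 + sqrt(-13649/15076 + 9958) = 2 + sqrt(150113159/15076) = 2 + sqrt(565776496271)/7538 ≈ 101.79)
(-9471 + a)/(L(b(6), -79) + k(q(-10), 155)) = (-9471 + (2 + sqrt(565776496271)/7538))/(224*(-79) + 1) = (-9469 + sqrt(565776496271)/7538)/(-17696 + 1) = (-9469 + sqrt(565776496271)/7538)/(-17695) = (-9469 + sqrt(565776496271)/7538)*(-1/17695) = 9469/17695 - sqrt(565776496271)/133384910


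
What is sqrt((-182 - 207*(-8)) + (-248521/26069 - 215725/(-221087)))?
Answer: 4*sqrt(3042453653250251634085)/5763517003 ≈ 38.281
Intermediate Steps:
sqrt((-182 - 207*(-8)) + (-248521/26069 - 215725/(-221087))) = sqrt((-182 + 1656) + (-248521*1/26069 - 215725*(-1/221087))) = sqrt(1474 + (-248521/26069 + 215725/221087)) = sqrt(1474 - 49321027302/5763517003) = sqrt(8446103035120/5763517003) = 4*sqrt(3042453653250251634085)/5763517003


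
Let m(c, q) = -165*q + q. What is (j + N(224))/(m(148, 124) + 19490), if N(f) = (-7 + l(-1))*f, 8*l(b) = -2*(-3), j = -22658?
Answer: 12029/423 ≈ 28.437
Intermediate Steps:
m(c, q) = -164*q
l(b) = ¾ (l(b) = (-2*(-3))/8 = (⅛)*6 = ¾)
N(f) = -25*f/4 (N(f) = (-7 + ¾)*f = -25*f/4)
(j + N(224))/(m(148, 124) + 19490) = (-22658 - 25/4*224)/(-164*124 + 19490) = (-22658 - 1400)/(-20336 + 19490) = -24058/(-846) = -24058*(-1/846) = 12029/423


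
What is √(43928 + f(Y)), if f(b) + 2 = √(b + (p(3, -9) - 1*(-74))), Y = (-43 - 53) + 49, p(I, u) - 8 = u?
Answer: √(43926 + √26) ≈ 209.60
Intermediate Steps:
p(I, u) = 8 + u
Y = -47 (Y = -96 + 49 = -47)
f(b) = -2 + √(73 + b) (f(b) = -2 + √(b + ((8 - 9) - 1*(-74))) = -2 + √(b + (-1 + 74)) = -2 + √(b + 73) = -2 + √(73 + b))
√(43928 + f(Y)) = √(43928 + (-2 + √(73 - 47))) = √(43928 + (-2 + √26)) = √(43926 + √26)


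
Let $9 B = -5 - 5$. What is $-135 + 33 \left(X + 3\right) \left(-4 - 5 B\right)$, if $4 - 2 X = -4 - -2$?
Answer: $173$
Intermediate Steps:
$B = - \frac{10}{9}$ ($B = \frac{-5 - 5}{9} = \frac{1}{9} \left(-10\right) = - \frac{10}{9} \approx -1.1111$)
$X = 3$ ($X = 2 - \frac{-4 - -2}{2} = 2 - \frac{-4 + 2}{2} = 2 - -1 = 2 + 1 = 3$)
$-135 + 33 \left(X + 3\right) \left(-4 - 5 B\right) = -135 + 33 \left(3 + 3\right) \left(-4 - - \frac{50}{9}\right) = -135 + 33 \cdot 6 \left(-4 + \frac{50}{9}\right) = -135 + 33 \cdot 6 \cdot \frac{14}{9} = -135 + 33 \cdot \frac{28}{3} = -135 + 308 = 173$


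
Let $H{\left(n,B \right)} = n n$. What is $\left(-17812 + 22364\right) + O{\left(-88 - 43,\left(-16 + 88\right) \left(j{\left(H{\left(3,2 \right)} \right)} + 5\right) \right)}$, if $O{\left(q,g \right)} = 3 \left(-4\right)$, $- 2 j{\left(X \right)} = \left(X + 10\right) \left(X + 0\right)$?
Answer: $4540$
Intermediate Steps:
$H{\left(n,B \right)} = n^{2}$
$j{\left(X \right)} = - \frac{X \left(10 + X\right)}{2}$ ($j{\left(X \right)} = - \frac{\left(X + 10\right) \left(X + 0\right)}{2} = - \frac{\left(10 + X\right) X}{2} = - \frac{X \left(10 + X\right)}{2}$)
$O{\left(q,g \right)} = -12$
$\left(-17812 + 22364\right) + O{\left(-88 - 43,\left(-16 + 88\right) \left(j{\left(H{\left(3,2 \right)} \right)} + 5\right) \right)} = \left(-17812 + 22364\right) - 12 = 4552 - 12 = 4540$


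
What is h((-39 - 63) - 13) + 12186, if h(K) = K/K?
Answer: 12187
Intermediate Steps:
h(K) = 1
h((-39 - 63) - 13) + 12186 = 1 + 12186 = 12187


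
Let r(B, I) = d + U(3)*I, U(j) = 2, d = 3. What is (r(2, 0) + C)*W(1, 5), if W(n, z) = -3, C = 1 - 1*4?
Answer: 0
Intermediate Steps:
C = -3 (C = 1 - 4 = -3)
r(B, I) = 3 + 2*I
(r(2, 0) + C)*W(1, 5) = ((3 + 2*0) - 3)*(-3) = ((3 + 0) - 3)*(-3) = (3 - 3)*(-3) = 0*(-3) = 0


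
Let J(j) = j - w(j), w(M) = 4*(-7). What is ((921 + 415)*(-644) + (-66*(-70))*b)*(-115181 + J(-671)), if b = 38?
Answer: 79319054976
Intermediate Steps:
w(M) = -28
J(j) = 28 + j (J(j) = j - 1*(-28) = j + 28 = 28 + j)
((921 + 415)*(-644) + (-66*(-70))*b)*(-115181 + J(-671)) = ((921 + 415)*(-644) - 66*(-70)*38)*(-115181 + (28 - 671)) = (1336*(-644) + 4620*38)*(-115181 - 643) = (-860384 + 175560)*(-115824) = -684824*(-115824) = 79319054976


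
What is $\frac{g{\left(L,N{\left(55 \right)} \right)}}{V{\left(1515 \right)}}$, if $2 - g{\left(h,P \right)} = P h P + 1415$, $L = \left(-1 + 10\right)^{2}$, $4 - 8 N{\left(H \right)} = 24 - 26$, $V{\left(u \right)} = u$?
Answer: $- \frac{7779}{8080} \approx -0.96275$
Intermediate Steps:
$N{\left(H \right)} = \frac{3}{4}$ ($N{\left(H \right)} = \frac{1}{2} - \frac{24 - 26}{8} = \frac{1}{2} - - \frac{1}{4} = \frac{1}{2} + \frac{1}{4} = \frac{3}{4}$)
$L = 81$ ($L = 9^{2} = 81$)
$g{\left(h,P \right)} = -1413 - h P^{2}$ ($g{\left(h,P \right)} = 2 - \left(P h P + 1415\right) = 2 - \left(h P^{2} + 1415\right) = 2 - \left(1415 + h P^{2}\right) = -1413 - h P^{2}$)
$\frac{g{\left(L,N{\left(55 \right)} \right)}}{V{\left(1515 \right)}} = \frac{-1413 - 81 \left(\frac{3}{4}\right)^{2}}{1515} = \left(-1413 - 81 \cdot \frac{9}{16}\right) \frac{1}{1515} = \left(-1413 - \frac{729}{16}\right) \frac{1}{1515} = \left(- \frac{23337}{16}\right) \frac{1}{1515} = - \frac{7779}{8080}$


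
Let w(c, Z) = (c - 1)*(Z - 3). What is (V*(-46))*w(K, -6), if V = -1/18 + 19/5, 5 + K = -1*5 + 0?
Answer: -85261/5 ≈ -17052.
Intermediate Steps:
K = -10 (K = -5 + (-1*5 + 0) = -5 + (-5 + 0) = -5 - 5 = -10)
w(c, Z) = (-1 + c)*(-3 + Z)
V = 337/90 (V = -1*1/18 + 19*(⅕) = -1/18 + 19/5 = 337/90 ≈ 3.7444)
(V*(-46))*w(K, -6) = ((337/90)*(-46))*(3 - 1*(-6) - 3*(-10) - 6*(-10)) = -7751*(3 + 6 + 30 + 60)/45 = -7751/45*99 = -85261/5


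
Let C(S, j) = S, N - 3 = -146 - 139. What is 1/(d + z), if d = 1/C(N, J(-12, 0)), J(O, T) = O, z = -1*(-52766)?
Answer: 282/14880011 ≈ 1.8952e-5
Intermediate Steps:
z = 52766
N = -282 (N = 3 + (-146 - 139) = 3 - 285 = -282)
d = -1/282 (d = 1/(-282) = -1/282 ≈ -0.0035461)
1/(d + z) = 1/(-1/282 + 52766) = 1/(14880011/282) = 282/14880011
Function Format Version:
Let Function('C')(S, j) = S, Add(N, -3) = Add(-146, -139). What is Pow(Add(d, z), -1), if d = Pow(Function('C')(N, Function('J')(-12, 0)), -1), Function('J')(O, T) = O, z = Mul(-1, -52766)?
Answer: Rational(282, 14880011) ≈ 1.8952e-5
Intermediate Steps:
z = 52766
N = -282 (N = Add(3, Add(-146, -139)) = Add(3, -285) = -282)
d = Rational(-1, 282) (d = Pow(-282, -1) = Rational(-1, 282) ≈ -0.0035461)
Pow(Add(d, z), -1) = Pow(Add(Rational(-1, 282), 52766), -1) = Pow(Rational(14880011, 282), -1) = Rational(282, 14880011)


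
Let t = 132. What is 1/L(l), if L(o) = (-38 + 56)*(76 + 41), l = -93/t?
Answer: 1/2106 ≈ 0.00047483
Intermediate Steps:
l = -31/44 (l = -93/132 = -93*1/132 = -31/44 ≈ -0.70455)
L(o) = 2106 (L(o) = 18*117 = 2106)
1/L(l) = 1/2106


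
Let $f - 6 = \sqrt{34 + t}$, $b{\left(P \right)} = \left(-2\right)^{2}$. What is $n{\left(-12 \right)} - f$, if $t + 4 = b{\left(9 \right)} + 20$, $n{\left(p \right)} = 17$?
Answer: $11 - 3 \sqrt{6} \approx 3.6515$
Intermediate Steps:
$b{\left(P \right)} = 4$
$t = 20$ ($t = -4 + \left(4 + 20\right) = -4 + 24 = 20$)
$f = 6 + 3 \sqrt{6}$ ($f = 6 + \sqrt{34 + 20} = 6 + \sqrt{54} = 6 + 3 \sqrt{6} \approx 13.348$)
$n{\left(-12 \right)} - f = 17 - \left(6 + 3 \sqrt{6}\right) = 11 - 3 \sqrt{6}$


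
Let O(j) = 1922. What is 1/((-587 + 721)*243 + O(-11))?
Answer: 1/34484 ≈ 2.8999e-5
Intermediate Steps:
1/((-587 + 721)*243 + O(-11)) = 1/((-587 + 721)*243 + 1922) = 1/(134*243 + 1922) = 1/(32562 + 1922) = 1/34484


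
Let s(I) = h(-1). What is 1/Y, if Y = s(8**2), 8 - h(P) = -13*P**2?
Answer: 1/21 ≈ 0.047619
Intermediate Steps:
h(P) = 8 + 13*P**2 (h(P) = 8 - (-13)*P**2 = 8 + 13*P**2)
s(I) = 21 (s(I) = 8 + 13*(-1)**2 = 8 + 13*1 = 8 + 13 = 21)
Y = 21
1/Y = 1/21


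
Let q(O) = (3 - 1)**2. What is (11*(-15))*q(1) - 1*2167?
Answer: -2827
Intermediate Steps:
q(O) = 4 (q(O) = 2**2 = 4)
(11*(-15))*q(1) - 1*2167 = (11*(-15))*4 - 1*2167 = -165*4 - 2167 = -660 - 2167 = -2827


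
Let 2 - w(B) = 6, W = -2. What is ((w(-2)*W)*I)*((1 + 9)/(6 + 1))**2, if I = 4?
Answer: 3200/49 ≈ 65.306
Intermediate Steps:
w(B) = -4 (w(B) = 2 - 1*6 = 2 - 6 = -4)
((w(-2)*W)*I)*((1 + 9)/(6 + 1))**2 = (-4*(-2)*4)*((1 + 9)/(6 + 1))**2 = (8*4)*(10/7)**2 = 32*(10*(1/7))**2 = 32*(10/7)**2 = 32*(100/49) = 3200/49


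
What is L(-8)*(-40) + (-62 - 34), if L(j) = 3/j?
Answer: -81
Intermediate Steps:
L(-8)*(-40) + (-62 - 34) = (3/(-8))*(-40) + (-62 - 34) = (3*(-1/8))*(-40) - 96 = -3/8*(-40) - 96 = 15 - 96 = -81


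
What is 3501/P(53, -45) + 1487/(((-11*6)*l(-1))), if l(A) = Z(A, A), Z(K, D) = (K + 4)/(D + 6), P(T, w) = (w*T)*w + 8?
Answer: -797327657/21251934 ≈ -37.518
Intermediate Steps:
P(T, w) = 8 + T*w² (P(T, w) = (T*w)*w + 8 = T*w² + 8 = 8 + T*w²)
Z(K, D) = (4 + K)/(6 + D)
l(A) = (4 + A)/(6 + A)
3501/P(53, -45) + 1487/(((-11*6)*l(-1))) = 3501/(8 + 53*(-45)²) + 1487/(((-11*6)*((4 - 1)/(6 - 1)))) = 3501/(8 + 53*2025) + 1487/((-66*3/5)) = 3501/(8 + 107325) + 1487/((-66*3/5)) = 3501/107333 + 1487/((-66*⅗)) = 3501*(1/107333) + 1487/(-198/5) = 3501/107333 + 1487*(-5/198) = 3501/107333 - 7435/198 = -797327657/21251934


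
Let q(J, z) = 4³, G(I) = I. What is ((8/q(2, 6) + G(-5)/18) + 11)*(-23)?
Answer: -17963/72 ≈ -249.49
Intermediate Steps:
q(J, z) = 64
((8/q(2, 6) + G(-5)/18) + 11)*(-23) = ((8/64 - 5/18) + 11)*(-23) = ((8*(1/64) - 5*1/18) + 11)*(-23) = ((⅛ - 5/18) + 11)*(-23) = (-11/72 + 11)*(-23) = (781/72)*(-23) = -17963/72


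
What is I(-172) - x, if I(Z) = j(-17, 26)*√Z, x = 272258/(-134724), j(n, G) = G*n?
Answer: 136129/67362 - 884*I*√43 ≈ 2.0209 - 5796.8*I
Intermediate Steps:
x = -136129/67362 (x = 272258*(-1/134724) = -136129/67362 ≈ -2.0209)
I(Z) = -442*√Z (I(Z) = (26*(-17))*√Z = -442*√Z)
I(-172) - x = -884*I*√43 - 1*(-136129/67362) = -884*I*√43 + 136129/67362 = 136129/67362 - 884*I*√43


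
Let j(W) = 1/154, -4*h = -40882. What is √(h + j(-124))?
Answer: √60597383/77 ≈ 101.10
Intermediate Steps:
h = 20441/2 (h = -¼*(-40882) = 20441/2 ≈ 10221.)
j(W) = 1/154
√(h + j(-124)) = √(20441/2 + 1/154) = √(786979/77) = √60597383/77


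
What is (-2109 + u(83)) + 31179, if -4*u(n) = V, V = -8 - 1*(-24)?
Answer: 29066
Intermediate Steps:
V = 16 (V = -8 + 24 = 16)
u(n) = -4 (u(n) = -1/4*16 = -4)
(-2109 + u(83)) + 31179 = (-2109 - 4) + 31179 = -2113 + 31179 = 29066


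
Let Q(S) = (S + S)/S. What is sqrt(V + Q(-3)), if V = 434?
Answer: 2*sqrt(109) ≈ 20.881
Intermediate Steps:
Q(S) = 2 (Q(S) = (2*S)/S = 2)
sqrt(V + Q(-3)) = sqrt(434 + 2) = sqrt(436) = 2*sqrt(109)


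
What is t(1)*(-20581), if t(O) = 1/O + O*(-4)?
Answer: 61743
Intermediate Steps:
t(O) = 1/O - 4*O
t(1)*(-20581) = (1/1 - 4*1)*(-20581) = (1 - 4)*(-20581) = -3*(-20581) = 61743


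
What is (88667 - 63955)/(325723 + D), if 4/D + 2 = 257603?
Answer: 6365835912/83906570527 ≈ 0.075868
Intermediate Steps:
D = 4/257601 (D = 4/(-2 + 257603) = 4/257601 ≈ 1.5528e-5)
(88667 - 63955)/(325723 + D) = (88667 - 63955)/(325723 + 4/257601) = 24712/(83906570527/257601) = 24712*(257601/83906570527) = 6365835912/83906570527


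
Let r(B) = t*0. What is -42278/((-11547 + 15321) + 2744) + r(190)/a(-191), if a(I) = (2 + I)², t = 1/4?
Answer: -21139/3259 ≈ -6.4863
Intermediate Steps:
t = ¼ ≈ 0.25000
r(B) = 0 (r(B) = (¼)*0 = 0)
-42278/((-11547 + 15321) + 2744) + r(190)/a(-191) = -42278/((-11547 + 15321) + 2744) + 0/((2 - 191)²) = -42278/(3774 + 2744) + 0/((-189)²) = -42278/6518 + 0/35721 = -42278*1/6518 + 0*(1/35721) = -21139/3259 + 0 = -21139/3259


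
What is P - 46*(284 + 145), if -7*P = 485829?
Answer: -623967/7 ≈ -89138.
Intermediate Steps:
P = -485829/7 (P = -⅐*485829 = -485829/7 ≈ -69404.)
P - 46*(284 + 145) = -485829/7 - 46*(284 + 145) = -485829/7 - 46*429 = -485829/7 - 1*19734 = -485829/7 - 19734 = -623967/7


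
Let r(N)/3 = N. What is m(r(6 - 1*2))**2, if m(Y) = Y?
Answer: 144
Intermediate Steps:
r(N) = 3*N
m(r(6 - 1*2))**2 = (3*(6 - 1*2))**2 = (3*(6 - 2))**2 = (3*4)**2 = 12**2 = 144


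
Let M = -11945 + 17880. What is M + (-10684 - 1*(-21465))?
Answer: 16716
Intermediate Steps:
M = 5935
M + (-10684 - 1*(-21465)) = 5935 + (-10684 - 1*(-21465)) = 5935 + (-10684 + 21465) = 5935 + 10781 = 16716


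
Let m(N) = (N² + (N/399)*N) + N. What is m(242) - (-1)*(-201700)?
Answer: -56956142/399 ≈ -1.4275e+5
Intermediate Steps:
m(N) = N + 400*N²/399 (m(N) = (N² + (N*(1/399))*N) + N = (N² + (N/399)*N) + N = (N² + N²/399) + N = 400*N²/399 + N = N + 400*N²/399)
m(242) - (-1)*(-201700) = (1/399)*242*(399 + 400*242) - (-1)*(-201700) = (1/399)*242*(399 + 96800) - 1*201700 = (1/399)*242*97199 - 201700 = 23522158/399 - 201700 = -56956142/399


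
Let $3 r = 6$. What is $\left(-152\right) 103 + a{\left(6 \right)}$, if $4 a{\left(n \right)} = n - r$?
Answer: $-15655$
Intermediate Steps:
$r = 2$ ($r = \frac{1}{3} \cdot 6 = 2$)
$a{\left(n \right)} = - \frac{1}{2} + \frac{n}{4}$ ($a{\left(n \right)} = \frac{n - 2}{4} = \frac{-2 + n}{4} = - \frac{1}{2} + \frac{n}{4}$)
$\left(-152\right) 103 + a{\left(6 \right)} = \left(-152\right) 103 + \left(- \frac{1}{2} + \frac{1}{4} \cdot 6\right) = -15656 + \left(- \frac{1}{2} + \frac{3}{2}\right) = -15656 + 1 = -15655$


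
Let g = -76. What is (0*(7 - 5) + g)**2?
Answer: 5776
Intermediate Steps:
(0*(7 - 5) + g)**2 = (0*(7 - 5) - 76)**2 = (0*2 - 76)**2 = (0 - 76)**2 = (-76)**2 = 5776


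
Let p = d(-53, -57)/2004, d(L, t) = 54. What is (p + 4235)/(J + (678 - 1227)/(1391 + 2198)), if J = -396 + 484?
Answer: 49287737/1022374 ≈ 48.209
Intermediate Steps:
J = 88
p = 9/334 (p = 54/2004 = 54*(1/2004) = 9/334 ≈ 0.026946)
(p + 4235)/(J + (678 - 1227)/(1391 + 2198)) = (9/334 + 4235)/(88 + (678 - 1227)/(1391 + 2198)) = 1414499/(334*(88 - 549/3589)) = 1414499/(334*(315283/3589)) = (1414499/334)*(3589/315283) = 49287737/1022374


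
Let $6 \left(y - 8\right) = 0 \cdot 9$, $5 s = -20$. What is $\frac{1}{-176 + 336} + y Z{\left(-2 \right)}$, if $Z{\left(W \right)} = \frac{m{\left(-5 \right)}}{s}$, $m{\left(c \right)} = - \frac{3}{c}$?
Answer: $- \frac{191}{160} \approx -1.1938$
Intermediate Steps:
$s = -4$ ($s = \frac{1}{5} \left(-20\right) = -4$)
$Z{\left(W \right)} = - \frac{3}{20}$ ($Z{\left(W \right)} = \frac{\left(-3\right) \frac{1}{-5}}{-4} = \left(-3\right) \left(- \frac{1}{5}\right) \left(- \frac{1}{4}\right) = \frac{3}{5} \left(- \frac{1}{4}\right) = - \frac{3}{20}$)
$y = 8$ ($y = 8 + \frac{0 \cdot 9}{6} = 8 + \frac{1}{6} \cdot 0 = 8 + 0 = 8$)
$\frac{1}{-176 + 336} + y Z{\left(-2 \right)} = \frac{1}{-176 + 336} + 8 \left(- \frac{3}{20}\right) = \frac{1}{160} - \frac{6}{5} = - \frac{191}{160}$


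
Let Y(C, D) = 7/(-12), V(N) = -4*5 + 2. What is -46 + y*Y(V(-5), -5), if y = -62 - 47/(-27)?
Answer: -3515/324 ≈ -10.849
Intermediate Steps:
V(N) = -18 (V(N) = -20 + 2 = -18)
Y(C, D) = -7/12 (Y(C, D) = 7*(-1/12) = -7/12)
y = -1627/27 (y = -62 - 47*(-1)/27 = -62 - 1*(-47/27) = -62 + 47/27 = -1627/27 ≈ -60.259)
-46 + y*Y(V(-5), -5) = -46 - 1627/27*(-7/12) = -46 + 11389/324 = -3515/324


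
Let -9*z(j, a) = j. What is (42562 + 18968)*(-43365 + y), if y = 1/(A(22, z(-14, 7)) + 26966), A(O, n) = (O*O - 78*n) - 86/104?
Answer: -11375124692279670/4263143 ≈ -2.6682e+9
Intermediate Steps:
z(j, a) = -j/9
A(O, n) = -43/52 + O² - 78*n (A(O, n) = (O² - 78*n) - 86*1/104 = (O² - 78*n) - 43/52 = -43/52 + O² - 78*n)
y = 156/4263143 (y = 1/((-43/52 + 22² - (-26)*(-14)/3) + 26966) = 1/((-43/52 + 484 - 78*14/9) + 26966) = 1/((-43/52 + 484 - 364/3) + 26966) = 1/(56447/156 + 26966) = 1/(4263143/156) = 156/4263143 ≈ 3.6593e-5)
(42562 + 18968)*(-43365 + y) = (42562 + 18968)*(-43365 + 156/4263143) = 61530*(-184871196039/4263143) = -11375124692279670/4263143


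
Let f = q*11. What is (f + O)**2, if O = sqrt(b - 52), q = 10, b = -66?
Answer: (110 + I*sqrt(118))**2 ≈ 11982.0 + 2389.8*I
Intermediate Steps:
O = I*sqrt(118) (O = sqrt(-66 - 52) = sqrt(-118) = I*sqrt(118) ≈ 10.863*I)
f = 110 (f = 10*11 = 110)
(f + O)**2 = (110 + I*sqrt(118))**2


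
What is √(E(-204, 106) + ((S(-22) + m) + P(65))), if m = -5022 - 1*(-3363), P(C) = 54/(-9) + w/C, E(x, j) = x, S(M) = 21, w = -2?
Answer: I*√7807930/65 ≈ 42.989*I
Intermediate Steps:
P(C) = -6 - 2/C (P(C) = 54/(-9) - 2/C = 54*(-⅑) - 2/C = -6 - 2/C)
m = -1659 (m = -5022 + 3363 = -1659)
√(E(-204, 106) + ((S(-22) + m) + P(65))) = √(-204 + ((21 - 1659) + (-6 - 2/65))) = √(-204 + (-1638 + (-6 - 2*1/65))) = √(-204 + (-1638 + (-6 - 2/65))) = √(-204 + (-1638 - 392/65)) = √(-204 - 106862/65) = √(-120122/65) = I*√7807930/65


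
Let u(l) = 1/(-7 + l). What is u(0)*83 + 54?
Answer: 295/7 ≈ 42.143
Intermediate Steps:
u(0)*83 + 54 = 83/(-7 + 0) + 54 = 83/(-7) + 54 = -⅐*83 + 54 = -83/7 + 54 = 295/7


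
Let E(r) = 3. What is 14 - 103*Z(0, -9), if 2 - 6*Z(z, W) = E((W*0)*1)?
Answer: 187/6 ≈ 31.167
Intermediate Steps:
Z(z, W) = -1/6 (Z(z, W) = 1/3 - 1/6*3 = 1/3 - 1/2 = -1/6)
14 - 103*Z(0, -9) = 14 - 103*(-1/6) = 14 + 103/6 = 187/6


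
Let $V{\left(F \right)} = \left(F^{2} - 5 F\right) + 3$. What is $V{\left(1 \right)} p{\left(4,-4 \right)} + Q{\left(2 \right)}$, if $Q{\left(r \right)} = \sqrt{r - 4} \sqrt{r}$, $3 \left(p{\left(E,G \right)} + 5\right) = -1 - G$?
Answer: $4 + 2 i \approx 4.0 + 2.0 i$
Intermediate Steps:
$p{\left(E,G \right)} = - \frac{16}{3} - \frac{G}{3}$ ($p{\left(E,G \right)} = -5 + \frac{-1 - G}{3} = -5 - \left(\frac{1}{3} + \frac{G}{3}\right) = - \frac{16}{3} - \frac{G}{3}$)
$Q{\left(r \right)} = \sqrt{r} \sqrt{-4 + r}$ ($Q{\left(r \right)} = \sqrt{-4 + r} \sqrt{r} = \sqrt{r} \sqrt{-4 + r}$)
$V{\left(F \right)} = 3 + F^{2} - 5 F$
$V{\left(1 \right)} p{\left(4,-4 \right)} + Q{\left(2 \right)} = \left(3 + 1^{2} - 5\right) \left(- \frac{16}{3} - - \frac{4}{3}\right) + \sqrt{2} \sqrt{-4 + 2} = \left(3 + 1 - 5\right) \left(- \frac{16}{3} + \frac{4}{3}\right) + \sqrt{2} \sqrt{-2} = \left(-1\right) \left(-4\right) + \sqrt{2} i \sqrt{2} = 4 + 2 i$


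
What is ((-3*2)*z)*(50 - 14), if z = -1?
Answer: 216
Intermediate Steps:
((-3*2)*z)*(50 - 14) = (-3*2*(-1))*(50 - 14) = -6*(-1)*36 = 6*36 = 216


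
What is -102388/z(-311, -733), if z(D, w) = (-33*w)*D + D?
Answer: 51194/3761545 ≈ 0.013610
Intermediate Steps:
z(D, w) = D - 33*D*w (z(D, w) = -33*D*w + D = D - 33*D*w)
-102388/z(-311, -733) = -102388*(-1/(311*(1 - 33*(-733)))) = -102388*(-1/(311*(1 + 24189))) = -102388/((-311*24190)) = -102388/(-7523090) = -102388*(-1/7523090) = 51194/3761545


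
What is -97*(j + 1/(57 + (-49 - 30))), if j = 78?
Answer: -166355/22 ≈ -7561.6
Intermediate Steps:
-97*(j + 1/(57 + (-49 - 30))) = -97*(78 + 1/(57 + (-49 - 30))) = -97*(78 + 1/(57 - 79)) = -97*(78 + 1/(-22)) = -97*(78 - 1/22) = -97*1715/22 = -166355/22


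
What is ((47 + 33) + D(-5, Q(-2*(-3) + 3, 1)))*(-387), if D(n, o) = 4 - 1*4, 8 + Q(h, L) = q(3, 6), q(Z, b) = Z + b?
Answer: -30960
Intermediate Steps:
Q(h, L) = 1 (Q(h, L) = -8 + (3 + 6) = -8 + 9 = 1)
D(n, o) = 0 (D(n, o) = 4 - 4 = 0)
((47 + 33) + D(-5, Q(-2*(-3) + 3, 1)))*(-387) = ((47 + 33) + 0)*(-387) = (80 + 0)*(-387) = 80*(-387) = -30960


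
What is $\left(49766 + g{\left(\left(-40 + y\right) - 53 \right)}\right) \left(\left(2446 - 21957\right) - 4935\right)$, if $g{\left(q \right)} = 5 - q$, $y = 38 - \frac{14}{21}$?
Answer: $- \frac{3654188080}{3} \approx -1.2181 \cdot 10^{9}$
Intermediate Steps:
$y = \frac{112}{3}$ ($y = 38 - 14 \cdot \frac{1}{21} = 38 - \frac{2}{3} = \frac{112}{3} \approx 37.333$)
$\left(49766 + g{\left(\left(-40 + y\right) - 53 \right)}\right) \left(\left(2446 - 21957\right) - 4935\right) = \left(49766 + \left(5 - \left(\left(-40 + \frac{112}{3}\right) - 53\right)\right)\right) \left(\left(2446 - 21957\right) - 4935\right) = \left(49766 + \left(5 - \left(- \frac{8}{3} - 53\right)\right)\right) \left(-19511 - 4935\right) = \left(49766 + \left(5 - - \frac{167}{3}\right)\right) \left(-24446\right) = \left(49766 + \left(5 + \frac{167}{3}\right)\right) \left(-24446\right) = \left(49766 + \frac{182}{3}\right) \left(-24446\right) = \frac{149480}{3} \left(-24446\right) = - \frac{3654188080}{3}$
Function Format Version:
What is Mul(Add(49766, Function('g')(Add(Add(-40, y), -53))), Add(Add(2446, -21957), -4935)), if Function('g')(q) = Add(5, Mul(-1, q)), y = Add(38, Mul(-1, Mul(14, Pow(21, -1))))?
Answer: Rational(-3654188080, 3) ≈ -1.2181e+9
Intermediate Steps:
y = Rational(112, 3) (y = Add(38, Mul(-1, Mul(14, Rational(1, 21)))) = Add(38, Mul(-1, Rational(2, 3))) = Add(38, Rational(-2, 3)) = Rational(112, 3) ≈ 37.333)
Mul(Add(49766, Function('g')(Add(Add(-40, y), -53))), Add(Add(2446, -21957), -4935)) = Mul(Add(49766, Add(5, Mul(-1, Add(Add(-40, Rational(112, 3)), -53)))), Add(Add(2446, -21957), -4935)) = Mul(Add(49766, Add(5, Mul(-1, Add(Rational(-8, 3), -53)))), Add(-19511, -4935)) = Mul(Add(49766, Add(5, Mul(-1, Rational(-167, 3)))), -24446) = Mul(Add(49766, Add(5, Rational(167, 3))), -24446) = Mul(Add(49766, Rational(182, 3)), -24446) = Mul(Rational(149480, 3), -24446) = Rational(-3654188080, 3)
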